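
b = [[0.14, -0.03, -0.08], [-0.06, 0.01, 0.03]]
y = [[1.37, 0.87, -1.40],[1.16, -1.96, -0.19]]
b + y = [[1.51, 0.84, -1.48],  [1.1, -1.95, -0.16]]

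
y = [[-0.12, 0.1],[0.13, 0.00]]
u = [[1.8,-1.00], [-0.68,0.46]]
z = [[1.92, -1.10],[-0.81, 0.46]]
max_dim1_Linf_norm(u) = 1.8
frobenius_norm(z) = 2.40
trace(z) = 2.38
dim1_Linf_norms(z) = [1.92, 0.81]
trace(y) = -0.12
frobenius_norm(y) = 0.20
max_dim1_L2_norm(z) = 2.21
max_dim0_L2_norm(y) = 0.18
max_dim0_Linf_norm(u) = 1.8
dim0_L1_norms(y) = [0.25, 0.1]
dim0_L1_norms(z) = [2.73, 1.56]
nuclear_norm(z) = 2.40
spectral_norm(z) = 2.40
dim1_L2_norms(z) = [2.21, 0.93]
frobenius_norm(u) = 2.22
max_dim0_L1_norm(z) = 2.73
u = y + z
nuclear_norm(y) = 0.26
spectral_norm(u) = 2.22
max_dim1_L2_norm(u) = 2.06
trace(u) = 2.26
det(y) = -0.01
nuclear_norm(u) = 2.28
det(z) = -0.01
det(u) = 0.15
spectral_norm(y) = 0.19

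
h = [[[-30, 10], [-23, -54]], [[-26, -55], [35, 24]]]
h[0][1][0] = -23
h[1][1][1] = 24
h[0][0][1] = 10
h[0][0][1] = 10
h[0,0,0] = -30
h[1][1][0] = 35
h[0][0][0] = -30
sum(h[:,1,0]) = 12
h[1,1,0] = 35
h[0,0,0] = -30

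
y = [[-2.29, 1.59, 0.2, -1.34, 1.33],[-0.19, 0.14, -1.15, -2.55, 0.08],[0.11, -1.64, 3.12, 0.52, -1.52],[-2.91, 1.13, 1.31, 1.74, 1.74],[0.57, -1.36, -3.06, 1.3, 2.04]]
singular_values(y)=[5.21, 4.95, 3.9, 1.5, 0.17]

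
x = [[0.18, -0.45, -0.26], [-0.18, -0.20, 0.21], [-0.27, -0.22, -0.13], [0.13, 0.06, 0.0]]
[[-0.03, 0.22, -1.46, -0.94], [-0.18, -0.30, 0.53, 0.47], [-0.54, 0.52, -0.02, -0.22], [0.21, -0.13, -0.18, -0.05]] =x @ [[1.46, -1.14, -1.95, -0.68], [0.27, 0.29, 1.27, 0.56], [0.67, -2.14, 2.07, 2.18]]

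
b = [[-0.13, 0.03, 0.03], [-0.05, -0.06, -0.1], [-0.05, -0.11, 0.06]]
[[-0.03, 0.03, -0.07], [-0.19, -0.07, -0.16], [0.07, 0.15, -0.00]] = b @ [[0.58, -0.12, 0.84], [-0.02, -0.66, 0.23], [1.59, 1.13, 1.05]]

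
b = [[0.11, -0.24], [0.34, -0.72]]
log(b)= [[(-6.48+3.14j), (2.01+0j)], [(-2.84-0j), 0.45+3.14j]]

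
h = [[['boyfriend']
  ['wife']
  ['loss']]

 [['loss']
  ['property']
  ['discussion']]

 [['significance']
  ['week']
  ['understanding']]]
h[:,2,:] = [['loss'], ['discussion'], ['understanding']]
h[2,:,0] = ['significance', 'week', 'understanding']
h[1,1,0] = 'property'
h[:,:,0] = [['boyfriend', 'wife', 'loss'], ['loss', 'property', 'discussion'], ['significance', 'week', 'understanding']]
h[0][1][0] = 'wife'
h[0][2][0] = 'loss'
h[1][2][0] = 'discussion'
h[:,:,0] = [['boyfriend', 'wife', 'loss'], ['loss', 'property', 'discussion'], ['significance', 'week', 'understanding']]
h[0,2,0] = 'loss'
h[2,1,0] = 'week'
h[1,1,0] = 'property'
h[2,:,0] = ['significance', 'week', 'understanding']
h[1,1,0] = 'property'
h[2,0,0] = 'significance'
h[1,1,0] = 'property'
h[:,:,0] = [['boyfriend', 'wife', 'loss'], ['loss', 'property', 'discussion'], ['significance', 'week', 'understanding']]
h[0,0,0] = 'boyfriend'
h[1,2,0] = 'discussion'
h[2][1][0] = 'week'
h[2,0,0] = 'significance'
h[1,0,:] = ['loss']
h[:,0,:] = [['boyfriend'], ['loss'], ['significance']]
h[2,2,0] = 'understanding'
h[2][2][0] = 'understanding'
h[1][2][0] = 'discussion'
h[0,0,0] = 'boyfriend'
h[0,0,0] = 'boyfriend'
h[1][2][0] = 'discussion'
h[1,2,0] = 'discussion'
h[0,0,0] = 'boyfriend'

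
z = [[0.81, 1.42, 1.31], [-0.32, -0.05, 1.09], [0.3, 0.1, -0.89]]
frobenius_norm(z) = 2.56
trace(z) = -0.13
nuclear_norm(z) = 3.49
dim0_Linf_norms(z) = [0.81, 1.42, 1.31]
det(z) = -0.01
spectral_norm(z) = 2.24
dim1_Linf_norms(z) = [1.42, 1.09, 0.89]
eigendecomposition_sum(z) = [[0.03,  -0.03,  -0.21], [-0.19,  0.16,  1.31], [0.17,  -0.14,  -1.14]] + [[0.78, 1.48, 1.56],[-0.13, -0.24, -0.25],[0.13, 0.25, 0.26]] + [[0.00, -0.04, -0.04], [-0.00, 0.03, 0.03], [0.0, -0.01, -0.01]]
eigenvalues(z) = [-0.95, 0.8, 0.02]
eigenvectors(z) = [[-0.12, 0.97, -0.77],  [0.75, -0.16, 0.60],  [-0.65, 0.16, -0.19]]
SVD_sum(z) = [[0.49, 1.12, 1.61], [0.19, 0.42, 0.61], [-0.14, -0.32, -0.46]] + [[0.32, 0.30, -0.3], [-0.50, -0.47, 0.48], [0.44, 0.42, -0.43]] + [[0.0, -0.00, 0.00], [-0.00, 0.0, -0.0], [-0.0, 0.00, -0.00]]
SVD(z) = [[-0.9, 0.43, -0.03], [-0.34, -0.68, 0.65], [0.26, 0.6, 0.76]] @ diag([2.241731372114252, 1.244312297419211, 0.005230847931045963]) @ [[-0.24, -0.55, -0.80], [0.6, 0.56, -0.57], [-0.76, 0.61, -0.19]]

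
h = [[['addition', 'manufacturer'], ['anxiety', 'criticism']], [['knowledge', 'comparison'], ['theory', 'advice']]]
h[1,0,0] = 'knowledge'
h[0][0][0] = 'addition'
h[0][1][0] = 'anxiety'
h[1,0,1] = 'comparison'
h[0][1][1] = 'criticism'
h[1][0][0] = 'knowledge'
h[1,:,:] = [['knowledge', 'comparison'], ['theory', 'advice']]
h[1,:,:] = [['knowledge', 'comparison'], ['theory', 'advice']]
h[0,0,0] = 'addition'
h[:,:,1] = [['manufacturer', 'criticism'], ['comparison', 'advice']]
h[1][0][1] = 'comparison'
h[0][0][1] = 'manufacturer'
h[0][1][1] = 'criticism'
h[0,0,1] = 'manufacturer'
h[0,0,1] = 'manufacturer'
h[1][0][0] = 'knowledge'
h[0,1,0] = 'anxiety'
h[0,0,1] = 'manufacturer'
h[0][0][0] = 'addition'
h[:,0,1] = ['manufacturer', 'comparison']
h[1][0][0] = 'knowledge'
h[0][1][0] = 'anxiety'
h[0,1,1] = 'criticism'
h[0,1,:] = ['anxiety', 'criticism']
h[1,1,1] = 'advice'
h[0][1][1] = 'criticism'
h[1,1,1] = 'advice'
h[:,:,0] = [['addition', 'anxiety'], ['knowledge', 'theory']]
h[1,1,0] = 'theory'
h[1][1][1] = 'advice'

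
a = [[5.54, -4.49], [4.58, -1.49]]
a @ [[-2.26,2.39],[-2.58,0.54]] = [[-0.94, 10.82],  [-6.51, 10.14]]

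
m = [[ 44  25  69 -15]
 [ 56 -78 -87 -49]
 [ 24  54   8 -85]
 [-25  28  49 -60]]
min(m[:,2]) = -87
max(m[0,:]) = 69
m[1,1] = -78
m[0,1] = 25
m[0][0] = 44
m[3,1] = 28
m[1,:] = [56, -78, -87, -49]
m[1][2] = -87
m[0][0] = 44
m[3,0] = -25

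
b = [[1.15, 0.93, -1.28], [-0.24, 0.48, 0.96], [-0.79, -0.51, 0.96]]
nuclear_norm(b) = 3.38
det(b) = -0.04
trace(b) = 2.59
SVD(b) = [[-0.79, -0.30, 0.53], [0.27, -0.95, -0.13], [0.55, 0.04, 0.84]] @ diag([2.4502080727442577, 0.9150738142794826, 0.01789733720038629]) @ [[-0.57, -0.36, 0.73], [-0.16, -0.83, -0.53], [-0.80, 0.43, -0.42]]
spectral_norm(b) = 2.45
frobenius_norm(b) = 2.62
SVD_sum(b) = [[1.11,0.7,-1.42], [-0.39,-0.24,0.49], [-0.77,-0.48,0.99]] + [[0.05, 0.23, 0.15], [0.14, 0.72, 0.47], [-0.01, -0.03, -0.02]] + [[-0.01, 0.0, -0.00], [0.00, -0.0, 0.00], [-0.01, 0.01, -0.01]]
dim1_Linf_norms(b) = [1.28, 0.96, 0.96]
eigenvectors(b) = [[-0.80+0.00j, (-0.5-0.31j), (-0.5+0.31j)], [(0.43+0j), (0.65+0j), (0.65-0j)], [(-0.42+0j), (0.43+0.2j), 0.43-0.20j]]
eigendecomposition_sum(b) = [[(-0.01+0j), -0j, (-0.02+0j)], [0.01-0.00j, -0.00+0.00j, 0.01-0.00j], [-0.01+0.00j, 0.00-0.00j, -0.01+0.00j]] + [[0.58-0.72j, (0.46-1.16j), (-0.63+0.19j)], [(-0.12+1.01j), 0.24+1.35j, (0.48-0.54j)], [-0.39+0.63j, (-0.26+0.97j), (0.48-0.22j)]] + [[(0.58+0.72j), 0.46+1.16j, (-0.63-0.19j)], [-0.12-1.01j, (0.24-1.35j), 0.48+0.54j], [-0.39-0.63j, (-0.26-0.97j), (0.48+0.22j)]]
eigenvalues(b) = [(-0.02+0j), (1.31+0.41j), (1.31-0.41j)]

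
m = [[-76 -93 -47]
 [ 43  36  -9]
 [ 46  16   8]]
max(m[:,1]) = 36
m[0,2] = -47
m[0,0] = -76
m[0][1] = -93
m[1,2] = -9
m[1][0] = 43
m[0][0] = -76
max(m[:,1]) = 36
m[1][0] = 43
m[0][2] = -47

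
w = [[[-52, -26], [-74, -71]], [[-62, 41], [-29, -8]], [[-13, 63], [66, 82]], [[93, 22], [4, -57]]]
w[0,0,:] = [-52, -26]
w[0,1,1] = -71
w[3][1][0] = 4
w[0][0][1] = -26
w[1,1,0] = -29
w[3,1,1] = -57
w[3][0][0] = 93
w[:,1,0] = [-74, -29, 66, 4]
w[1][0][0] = -62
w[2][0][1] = 63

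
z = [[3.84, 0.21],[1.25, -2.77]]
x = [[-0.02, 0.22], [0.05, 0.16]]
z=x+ [[3.86, -0.01], [1.2, -2.93]]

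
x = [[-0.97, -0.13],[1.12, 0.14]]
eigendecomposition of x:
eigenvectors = [[-0.65, 0.13], [0.76, -0.99]]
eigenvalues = [-0.82, -0.01]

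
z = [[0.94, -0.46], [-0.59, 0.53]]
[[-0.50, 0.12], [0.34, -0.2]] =z@[[-0.47, -0.12], [0.12, -0.51]]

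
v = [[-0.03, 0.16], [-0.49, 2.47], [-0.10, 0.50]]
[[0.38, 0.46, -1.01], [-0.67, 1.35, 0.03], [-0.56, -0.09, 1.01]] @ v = [[-0.14, 0.69], [-0.64, 3.24], [-0.04, 0.19]]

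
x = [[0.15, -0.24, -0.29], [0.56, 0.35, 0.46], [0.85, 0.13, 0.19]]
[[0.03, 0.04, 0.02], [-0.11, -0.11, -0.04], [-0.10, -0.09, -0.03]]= x@[[-0.09,  -0.07,  -0.02],[-0.14,  -0.14,  -0.07],[-0.03,  -0.05,  -0.01]]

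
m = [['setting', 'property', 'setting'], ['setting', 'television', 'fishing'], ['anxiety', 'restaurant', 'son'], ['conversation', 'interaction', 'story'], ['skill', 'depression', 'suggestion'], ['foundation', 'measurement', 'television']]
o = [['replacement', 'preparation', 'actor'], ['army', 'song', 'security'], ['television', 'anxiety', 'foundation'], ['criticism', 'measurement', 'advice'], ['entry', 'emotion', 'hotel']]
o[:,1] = ['preparation', 'song', 'anxiety', 'measurement', 'emotion']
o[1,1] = 'song'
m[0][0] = 'setting'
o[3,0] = 'criticism'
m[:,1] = ['property', 'television', 'restaurant', 'interaction', 'depression', 'measurement']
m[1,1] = 'television'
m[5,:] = ['foundation', 'measurement', 'television']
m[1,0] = 'setting'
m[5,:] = ['foundation', 'measurement', 'television']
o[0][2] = 'actor'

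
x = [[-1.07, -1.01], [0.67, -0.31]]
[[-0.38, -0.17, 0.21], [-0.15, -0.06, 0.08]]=x@ [[-0.03,-0.01,0.02], [0.41,0.18,-0.23]]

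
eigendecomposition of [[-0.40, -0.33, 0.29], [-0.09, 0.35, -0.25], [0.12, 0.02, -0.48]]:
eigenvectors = [[0.74,  0.75,  -0.39], [-0.10,  0.32,  0.92], [-0.66,  0.58,  -0.03]]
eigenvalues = [-0.61, -0.32, 0.4]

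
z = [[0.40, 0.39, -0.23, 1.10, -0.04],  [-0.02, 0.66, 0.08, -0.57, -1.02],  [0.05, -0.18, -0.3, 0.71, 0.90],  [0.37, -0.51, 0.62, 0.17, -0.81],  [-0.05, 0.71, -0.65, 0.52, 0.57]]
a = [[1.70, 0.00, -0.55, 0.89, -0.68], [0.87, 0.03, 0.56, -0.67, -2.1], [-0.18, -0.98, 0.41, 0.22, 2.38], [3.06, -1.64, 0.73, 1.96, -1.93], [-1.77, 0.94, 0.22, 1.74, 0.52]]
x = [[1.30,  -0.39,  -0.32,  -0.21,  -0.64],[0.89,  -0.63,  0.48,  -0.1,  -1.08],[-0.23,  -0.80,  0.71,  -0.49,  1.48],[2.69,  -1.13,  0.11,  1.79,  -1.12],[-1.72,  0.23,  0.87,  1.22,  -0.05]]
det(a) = 13.50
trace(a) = 4.62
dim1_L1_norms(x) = [2.86, 3.18, 3.71, 6.84, 4.09]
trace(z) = 1.50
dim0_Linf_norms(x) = [2.69, 1.13, 0.87, 1.79, 1.48]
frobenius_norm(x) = 5.18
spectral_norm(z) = 2.13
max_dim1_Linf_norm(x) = 2.69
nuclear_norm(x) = 9.32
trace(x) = 3.12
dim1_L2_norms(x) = [1.55, 1.61, 1.9, 3.6, 2.29]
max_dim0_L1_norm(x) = 6.83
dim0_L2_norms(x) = [3.57, 1.59, 1.27, 2.23, 2.24]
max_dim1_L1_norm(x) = 6.84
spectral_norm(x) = 4.20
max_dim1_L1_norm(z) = 2.5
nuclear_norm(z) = 4.69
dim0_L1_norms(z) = [0.89, 2.45, 1.88, 3.07, 3.34]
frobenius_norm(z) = 2.80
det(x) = -1.26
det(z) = -0.00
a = z + x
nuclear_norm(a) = 12.29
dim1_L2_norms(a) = [2.11, 2.44, 2.62, 4.49, 2.71]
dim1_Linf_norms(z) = [1.1, 1.02, 0.9, 0.81, 0.71]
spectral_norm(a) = 5.31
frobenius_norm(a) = 6.69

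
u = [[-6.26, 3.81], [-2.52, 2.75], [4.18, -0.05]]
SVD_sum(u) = [[-6.44, 3.47], [-3.1, 1.67], [3.26, -1.76]] + [[0.18,0.34], [0.58,1.08], [0.92,1.71]]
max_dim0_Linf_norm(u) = 6.26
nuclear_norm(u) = 11.25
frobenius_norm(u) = 9.22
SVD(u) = [[-0.82,-0.17], [-0.39,-0.53], [0.42,-0.83]] @ diag([8.926519809400448, 2.3256706758226504]) @ [[0.88, -0.47], [-0.47, -0.88]]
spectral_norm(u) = 8.93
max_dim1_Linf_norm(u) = 6.26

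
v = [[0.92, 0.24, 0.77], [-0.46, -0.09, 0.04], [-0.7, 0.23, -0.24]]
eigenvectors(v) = [[(-0.69+0j),-0.69-0.00j,-0.23+0.00j],[(0.24-0.33j),0.24+0.33j,-0.77+0.00j],[(0.37-0.47j),(0.37+0.47j),0.60+0.00j]]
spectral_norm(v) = 1.44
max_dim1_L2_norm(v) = 1.22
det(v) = -0.15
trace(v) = 0.59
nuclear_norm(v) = 2.11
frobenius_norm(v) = 1.52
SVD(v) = [[-0.83, -0.55, 0.02], [0.26, -0.42, -0.87], [0.49, -0.72, 0.49]] @ diag([1.442121162302636, 0.41960744225566265, 0.25083091444747063]) @ [[-0.85,  -0.08,  -0.52], [0.45,  -0.62,  -0.64], [0.27,  0.78,  -0.56]]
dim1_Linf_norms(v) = [0.92, 0.46, 0.7]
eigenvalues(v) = [(0.43+0.63j), (0.43-0.63j), (-0.26+0j)]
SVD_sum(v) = [[1.02,  0.09,  0.62], [-0.32,  -0.03,  -0.20], [-0.60,  -0.05,  -0.36]] + [[-0.10, 0.14, 0.15], [-0.08, 0.11, 0.11], [-0.14, 0.19, 0.19]] + [[0.0,0.0,-0.0],[-0.06,-0.17,0.12],[0.03,0.1,-0.07]]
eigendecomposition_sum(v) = [[(0.46+0.15j), 0.15-0.19j, (0.37-0.18j)], [-0.23+0.17j, (0.04+0.14j), (-0.04+0.24j)], [(-0.35+0.23j), (0.05+0.2j), -0.07+0.34j]] + [[(0.46-0.15j), (0.15+0.19j), (0.37+0.18j)], [-0.23-0.17j, (0.04-0.14j), (-0.04-0.24j)], [(-0.35-0.23j), 0.05-0.20j, -0.07-0.34j]] + [[0j, -0.05+0.00j, 0.04+0.00j], [(0.01+0j), (-0.17+0j), 0.12+0.00j], [-0.00-0.00j, (0.13-0j), -0.09-0.00j]]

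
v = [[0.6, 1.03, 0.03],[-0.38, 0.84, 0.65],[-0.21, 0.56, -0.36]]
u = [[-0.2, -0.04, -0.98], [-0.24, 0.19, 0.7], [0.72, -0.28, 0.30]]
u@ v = [[0.1, -0.79, 0.32], [-0.36, 0.30, -0.14], [0.48, 0.67, -0.27]]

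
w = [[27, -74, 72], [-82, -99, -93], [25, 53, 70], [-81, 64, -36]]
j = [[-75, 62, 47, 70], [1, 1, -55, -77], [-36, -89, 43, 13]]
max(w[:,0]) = 27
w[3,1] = 64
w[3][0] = -81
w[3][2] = -36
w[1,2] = -93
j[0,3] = 70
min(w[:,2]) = -93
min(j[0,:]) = -75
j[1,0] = 1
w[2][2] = 70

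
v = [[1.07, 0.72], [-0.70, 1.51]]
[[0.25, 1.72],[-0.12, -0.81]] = v @ [[0.22, 1.5], [0.02, 0.16]]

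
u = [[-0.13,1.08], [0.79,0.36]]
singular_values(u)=[1.15, 0.78]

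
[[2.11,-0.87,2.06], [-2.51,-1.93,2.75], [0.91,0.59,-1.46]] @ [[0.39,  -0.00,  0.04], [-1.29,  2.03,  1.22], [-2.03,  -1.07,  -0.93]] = [[-2.24, -3.97, -2.89],[-4.07, -6.86, -5.01],[2.56, 2.76, 2.11]]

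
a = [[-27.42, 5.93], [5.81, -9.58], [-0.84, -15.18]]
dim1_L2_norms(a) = [28.05, 11.2, 15.2]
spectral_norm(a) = 29.48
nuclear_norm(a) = 46.05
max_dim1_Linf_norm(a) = 27.42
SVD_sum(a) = [[-25.66, 10.31], [8.32, -3.34], [4.53, -1.82]] + [[-1.76, -4.38], [-2.51, -6.24], [-5.37, -13.36]]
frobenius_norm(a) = 33.82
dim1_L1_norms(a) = [33.35, 15.39, 16.02]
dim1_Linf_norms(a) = [27.42, 9.58, 15.18]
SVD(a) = [[-0.94, -0.28], [0.3, -0.41], [0.17, -0.87]] @ diag([29.47685900877132, 16.57729118333322]) @ [[0.93, -0.37], [0.37, 0.93]]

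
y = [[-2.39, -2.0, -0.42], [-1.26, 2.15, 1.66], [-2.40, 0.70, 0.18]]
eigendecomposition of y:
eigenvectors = [[0.32, -0.76, 0.26],[-0.85, 0.02, -0.39],[-0.42, -0.65, 0.89]]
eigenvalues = [3.44, -2.69, -0.82]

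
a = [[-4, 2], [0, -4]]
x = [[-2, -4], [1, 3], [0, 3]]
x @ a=[[8, 12], [-4, -10], [0, -12]]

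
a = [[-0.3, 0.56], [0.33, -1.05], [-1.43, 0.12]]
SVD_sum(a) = [[-0.47,0.27], [0.70,-0.40], [-1.13,0.64]] + [[0.17, 0.29], [-0.37, -0.65], [-0.30, -0.52]]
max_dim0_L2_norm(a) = 1.5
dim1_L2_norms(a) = [0.64, 1.1, 1.44]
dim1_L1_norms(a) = [0.86, 1.38, 1.55]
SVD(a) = [[-0.33, 0.33], [0.5, -0.73], [-0.8, -0.59]] @ diag([1.6231781065744912, 1.0196042537853838]) @ [[0.87,-0.5], [0.5,0.87]]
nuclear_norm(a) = 2.64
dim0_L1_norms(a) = [2.06, 1.73]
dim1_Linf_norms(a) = [0.56, 1.05, 1.43]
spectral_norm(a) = 1.62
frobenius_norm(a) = 1.92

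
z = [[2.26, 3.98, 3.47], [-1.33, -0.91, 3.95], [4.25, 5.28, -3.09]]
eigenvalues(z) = [-6.99, 5.22, 0.03]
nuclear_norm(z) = 14.39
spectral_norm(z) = 8.51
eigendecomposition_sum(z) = [[-0.23, -0.23, 0.44], [-1.79, -1.74, 3.35], [2.68, 2.6, -5.02]] + [[2.48, 4.24, 3.05],[0.47, 0.81, 0.58],[1.57, 2.68, 1.93]] + [[0.02, -0.03, -0.02],  [-0.01, 0.02, 0.01],  [0.00, -0.00, -0.0]]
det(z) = -1.27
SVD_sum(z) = [[1.9, 2.45, -0.99], [-1.56, -2.0, 0.81], [4.32, 5.56, -2.26]] + [[0.35,  1.54,  4.46],[0.24,  1.08,  3.14],[-0.06,  -0.29,  -0.83]] + [[0.01, -0.01, 0.0], [-0.02, 0.01, -0.0], [-0.01, 0.01, -0.00]]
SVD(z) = [[-0.38, -0.81, -0.45], [0.31, -0.57, 0.76], [-0.87, 0.15, 0.47]] @ diag([8.509649920369764, 5.8534270853656, 0.025487037081695647]) @ [[-0.58, -0.75, 0.31], [-0.07, -0.33, -0.94], [-0.81, 0.57, -0.13]]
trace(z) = -1.74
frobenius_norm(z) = 10.33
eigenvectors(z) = [[-0.07, -0.83, -0.81],[-0.55, -0.16, 0.57],[0.83, -0.53, -0.14]]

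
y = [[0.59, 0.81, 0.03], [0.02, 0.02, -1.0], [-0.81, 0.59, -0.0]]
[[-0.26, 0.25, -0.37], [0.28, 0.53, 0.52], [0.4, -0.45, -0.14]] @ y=[[0.15,-0.42,-0.26], [-0.25,0.54,-0.52], [0.34,0.23,0.46]]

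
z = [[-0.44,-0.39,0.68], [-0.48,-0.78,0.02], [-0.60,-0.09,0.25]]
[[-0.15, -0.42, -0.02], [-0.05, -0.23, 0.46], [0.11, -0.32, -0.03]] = z @ [[-0.34, 0.39, -0.01], [0.27, 0.05, -0.59], [-0.28, -0.33, -0.37]]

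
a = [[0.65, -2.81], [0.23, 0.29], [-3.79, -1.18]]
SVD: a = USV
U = [[0.12, 0.99],  [-0.08, -0.06],  [0.99, -0.12]]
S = [3.99, 2.87]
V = [[-0.92, -0.38], [0.38, -0.92]]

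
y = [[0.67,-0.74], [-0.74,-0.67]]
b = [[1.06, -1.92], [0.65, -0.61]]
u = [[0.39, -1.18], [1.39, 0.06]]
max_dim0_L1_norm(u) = 1.78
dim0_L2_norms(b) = [1.24, 2.01]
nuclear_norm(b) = 2.61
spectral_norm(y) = 1.00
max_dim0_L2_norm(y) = 1.0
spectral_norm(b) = 2.35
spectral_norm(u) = 1.50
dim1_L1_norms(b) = [2.98, 1.26]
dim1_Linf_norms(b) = [1.92, 0.65]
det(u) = 1.66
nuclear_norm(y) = 2.00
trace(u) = 0.45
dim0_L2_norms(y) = [1.0, 1.0]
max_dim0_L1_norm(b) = 2.53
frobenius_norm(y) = 1.41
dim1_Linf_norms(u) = [1.18, 1.39]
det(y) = -1.00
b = y + u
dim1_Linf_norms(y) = [0.74, 0.74]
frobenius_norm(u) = 1.87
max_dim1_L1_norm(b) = 2.98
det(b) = 0.60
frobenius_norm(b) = 2.37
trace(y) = 0.00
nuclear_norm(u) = 2.61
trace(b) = 0.45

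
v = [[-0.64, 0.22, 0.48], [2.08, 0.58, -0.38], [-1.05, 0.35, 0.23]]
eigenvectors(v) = [[-0.25+0.29j, (-0.25-0.29j), 0.19+0.00j], [0.48-0.34j, (0.48+0.34j), (0.96+0j)], [(-0.71+0j), (-0.71-0j), 0.19+0.00j]]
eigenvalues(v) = [(-0.38+0.59j), (-0.38-0.59j), (0.92+0j)]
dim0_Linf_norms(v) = [2.08, 0.58, 0.48]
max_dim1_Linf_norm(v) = 2.08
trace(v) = 0.17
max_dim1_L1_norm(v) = 3.04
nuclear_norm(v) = 3.45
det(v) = 0.45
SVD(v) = [[-0.28, 0.58, 0.77],  [0.87, 0.49, -0.06],  [-0.41, 0.65, -0.64]] @ diag([2.496868763332767, 0.6845920978912862, 0.265480768037738]) @ [[0.97, 0.12, -0.22], [-0.03, 0.94, 0.35], [0.25, -0.33, 0.91]]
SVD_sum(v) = [[-0.68, -0.08, 0.16], [2.10, 0.26, -0.48], [-0.99, -0.12, 0.23]] + [[-0.01,0.37,0.14], [-0.01,0.32,0.12], [-0.02,0.42,0.16]] + [[0.05, -0.07, 0.19],  [-0.0, 0.0, -0.01],  [-0.04, 0.06, -0.15]]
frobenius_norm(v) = 2.60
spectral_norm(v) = 2.50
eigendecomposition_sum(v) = [[(-0.4+0.08j),(0.04-0.04j),0.22+0.12j], [(0.62+0.02j),(-0.07+0.05j),(-0.28-0.26j)], [(-0.61-0.46j),0.10+0.00j,0.10+0.46j]] + [[-0.40-0.08j, 0.04+0.04j, (0.22-0.12j)],[0.62-0.02j, (-0.07-0.05j), -0.28+0.26j],[-0.61+0.46j, (0.1-0j), 0.10-0.46j]] + [[0.17+0.00j, (0.15-0j), 0.04-0.00j], [0.83+0.00j, 0.72-0.00j, 0.18-0.00j], [0.17+0.00j, (0.14-0j), (0.04-0j)]]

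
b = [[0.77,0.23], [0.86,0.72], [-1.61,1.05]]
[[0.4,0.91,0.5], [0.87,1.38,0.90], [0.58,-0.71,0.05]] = b @ [[0.24, 0.95, 0.44],[0.92, 0.78, 0.72]]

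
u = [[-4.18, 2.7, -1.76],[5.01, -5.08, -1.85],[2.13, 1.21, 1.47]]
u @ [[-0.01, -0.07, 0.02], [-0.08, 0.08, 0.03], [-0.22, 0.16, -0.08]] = [[0.21, 0.23, 0.14],[0.76, -1.05, 0.10],[-0.44, 0.18, -0.04]]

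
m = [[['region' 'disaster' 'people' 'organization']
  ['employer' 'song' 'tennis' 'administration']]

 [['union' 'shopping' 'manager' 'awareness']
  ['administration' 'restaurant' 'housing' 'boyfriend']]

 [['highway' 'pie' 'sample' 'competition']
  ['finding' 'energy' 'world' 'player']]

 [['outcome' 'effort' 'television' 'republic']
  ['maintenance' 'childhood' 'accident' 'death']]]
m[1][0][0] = 'union'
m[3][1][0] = 'maintenance'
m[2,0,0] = 'highway'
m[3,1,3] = 'death'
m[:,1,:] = [['employer', 'song', 'tennis', 'administration'], ['administration', 'restaurant', 'housing', 'boyfriend'], ['finding', 'energy', 'world', 'player'], ['maintenance', 'childhood', 'accident', 'death']]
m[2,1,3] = 'player'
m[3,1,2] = 'accident'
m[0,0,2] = 'people'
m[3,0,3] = 'republic'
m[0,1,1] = 'song'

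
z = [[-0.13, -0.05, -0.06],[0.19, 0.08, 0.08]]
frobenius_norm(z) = 0.27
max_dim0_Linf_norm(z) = 0.19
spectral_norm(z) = 0.27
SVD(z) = [[-0.57, 0.82], [0.82, 0.57]] @ diag([0.2680781765294755, 0.005838772870337508]) @ [[0.86, 0.35, 0.37], [0.04, 0.68, -0.73]]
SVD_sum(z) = [[-0.13,-0.05,-0.06], [0.19,0.08,0.08]] + [[0.0, 0.0, -0.00], [0.00, 0.00, -0.0]]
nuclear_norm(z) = 0.27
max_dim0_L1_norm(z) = 0.32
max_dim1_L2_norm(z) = 0.22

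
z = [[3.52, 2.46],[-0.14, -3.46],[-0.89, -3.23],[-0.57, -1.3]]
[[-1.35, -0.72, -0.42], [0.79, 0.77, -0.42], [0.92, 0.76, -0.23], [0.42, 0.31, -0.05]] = z@[[-0.23, -0.05, -0.21], [-0.22, -0.22, 0.13]]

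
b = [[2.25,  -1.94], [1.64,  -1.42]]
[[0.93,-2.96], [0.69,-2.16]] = b @ [[-1.37, -1.3], [-2.07, 0.02]]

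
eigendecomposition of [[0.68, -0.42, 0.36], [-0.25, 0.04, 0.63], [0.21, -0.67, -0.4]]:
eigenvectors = [[(0.96+0j), -0.37+0.01j, -0.37-0.01j], [-0.12+0.00j, (-0.68+0j), (-0.68-0j)], [0.23+0.00j, 0.16-0.61j, (0.16+0.61j)]]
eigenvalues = [(0.82+0j), (-0.25+0.57j), (-0.25-0.57j)]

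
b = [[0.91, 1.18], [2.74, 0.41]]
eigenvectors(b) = [[0.6, -0.50], [0.80, 0.87]]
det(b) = -2.86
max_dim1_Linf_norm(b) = 2.74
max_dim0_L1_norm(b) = 3.65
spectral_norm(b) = 3.00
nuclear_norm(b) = 3.95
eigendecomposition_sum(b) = [[1.41, 0.8], [1.87, 1.07]] + [[-0.5, 0.38], [0.87, -0.66]]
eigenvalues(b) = [2.48, -1.16]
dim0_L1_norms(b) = [3.65, 1.59]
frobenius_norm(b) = 3.15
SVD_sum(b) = [[1.16, 0.34],[2.63, 0.78]] + [[-0.25,  0.84],[0.11,  -0.37]]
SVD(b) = [[-0.4, -0.92], [-0.92, 0.40]] @ diag([2.997642732940412, 0.9541163690292422]) @ [[-0.96, -0.28], [0.28, -0.96]]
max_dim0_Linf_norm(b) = 2.74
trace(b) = 1.32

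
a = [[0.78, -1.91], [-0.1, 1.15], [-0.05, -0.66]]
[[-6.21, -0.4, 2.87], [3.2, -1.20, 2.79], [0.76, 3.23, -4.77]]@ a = [[-4.95, 9.51], [2.48, -9.33], [0.51, 5.41]]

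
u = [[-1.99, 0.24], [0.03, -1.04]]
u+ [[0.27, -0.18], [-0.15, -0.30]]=[[-1.72, 0.06], [-0.12, -1.34]]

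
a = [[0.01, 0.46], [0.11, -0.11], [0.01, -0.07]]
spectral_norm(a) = 0.48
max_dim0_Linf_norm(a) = 0.46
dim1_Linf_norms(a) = [0.46, 0.11, 0.07]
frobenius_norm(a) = 0.49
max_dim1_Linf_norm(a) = 0.46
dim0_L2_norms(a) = [0.11, 0.48]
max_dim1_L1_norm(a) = 0.47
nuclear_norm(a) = 0.59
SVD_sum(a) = [[-0.02, 0.46], [0.00, -0.11], [0.00, -0.07]] + [[0.03, 0.00], [0.11, 0.00], [0.01, 0.0]]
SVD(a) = [[0.96,0.25], [-0.24,0.97], [-0.15,0.07]] @ diag([0.47844583710979, 0.10949694494510966]) @ [[-0.04, 1.0], [1.00, 0.04]]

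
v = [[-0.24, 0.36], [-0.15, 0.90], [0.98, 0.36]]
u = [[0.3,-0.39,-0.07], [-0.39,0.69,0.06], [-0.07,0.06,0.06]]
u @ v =[[-0.08,-0.27], [0.05,0.5], [0.07,0.05]]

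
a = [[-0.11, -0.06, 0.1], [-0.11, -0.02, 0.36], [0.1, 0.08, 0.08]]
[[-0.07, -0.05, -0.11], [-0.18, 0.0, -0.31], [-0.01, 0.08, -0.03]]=a @ [[-0.12, 0.39, 0.08], [0.5, 0.39, 0.32], [-0.51, 0.15, -0.81]]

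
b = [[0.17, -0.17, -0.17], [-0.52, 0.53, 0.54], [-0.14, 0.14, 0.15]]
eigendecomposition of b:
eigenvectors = [[-0.30+0.00j, 0.77+0.00j, (0.77-0j)],[0.92+0.00j, (0.32-0.24j), 0.32+0.24j],[(0.25+0j), 0.44+0.23j, (0.44-0.23j)]]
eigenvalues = [(0.84+0j), 0j, -0j]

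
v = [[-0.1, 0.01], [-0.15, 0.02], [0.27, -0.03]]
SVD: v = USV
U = [[-0.31, 0.45], [-0.46, -0.84], [0.83, -0.3]]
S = [0.33, 0.0]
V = [[0.99, -0.11], [-0.11, -0.99]]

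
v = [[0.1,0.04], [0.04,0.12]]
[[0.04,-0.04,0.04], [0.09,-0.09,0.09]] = v @ [[0.16,  -0.15,  0.15], [0.71,  -0.66,  0.67]]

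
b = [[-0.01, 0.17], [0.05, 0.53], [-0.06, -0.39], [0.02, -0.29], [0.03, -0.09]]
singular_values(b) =[0.75, 0.07]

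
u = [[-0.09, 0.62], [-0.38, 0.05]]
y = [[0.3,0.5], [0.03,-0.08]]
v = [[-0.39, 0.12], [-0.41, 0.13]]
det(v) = -0.00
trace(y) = 0.22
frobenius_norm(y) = 0.59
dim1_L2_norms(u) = [0.63, 0.38]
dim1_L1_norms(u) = [0.71, 0.43]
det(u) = 0.23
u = v + y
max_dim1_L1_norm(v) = 0.54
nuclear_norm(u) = 1.00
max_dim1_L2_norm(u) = 0.63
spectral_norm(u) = 0.64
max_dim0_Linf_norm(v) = 0.41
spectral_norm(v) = 0.59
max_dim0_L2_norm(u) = 0.62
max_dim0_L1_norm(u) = 0.67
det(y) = -0.04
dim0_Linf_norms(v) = [0.41, 0.13]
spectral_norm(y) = 0.59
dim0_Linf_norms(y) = [0.3, 0.5]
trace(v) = -0.26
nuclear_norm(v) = 0.60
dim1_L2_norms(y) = [0.58, 0.09]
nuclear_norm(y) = 0.65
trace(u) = -0.04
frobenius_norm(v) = 0.59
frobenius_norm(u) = 0.73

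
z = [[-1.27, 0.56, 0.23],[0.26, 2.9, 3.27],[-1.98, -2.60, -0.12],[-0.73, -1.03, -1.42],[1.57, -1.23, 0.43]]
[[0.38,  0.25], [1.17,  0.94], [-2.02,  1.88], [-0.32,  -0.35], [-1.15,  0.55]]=z @[[-0.01, -0.29], [0.8, -0.54], [-0.35, 0.79]]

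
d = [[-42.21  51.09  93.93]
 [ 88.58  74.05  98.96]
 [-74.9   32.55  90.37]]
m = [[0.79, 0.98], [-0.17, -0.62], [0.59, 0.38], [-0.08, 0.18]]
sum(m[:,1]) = 0.915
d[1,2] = 98.96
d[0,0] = -42.21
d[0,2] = 93.93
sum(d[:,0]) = -28.53000000000001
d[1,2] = 98.96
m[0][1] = 0.975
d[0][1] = 51.09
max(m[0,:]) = 0.975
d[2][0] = -74.9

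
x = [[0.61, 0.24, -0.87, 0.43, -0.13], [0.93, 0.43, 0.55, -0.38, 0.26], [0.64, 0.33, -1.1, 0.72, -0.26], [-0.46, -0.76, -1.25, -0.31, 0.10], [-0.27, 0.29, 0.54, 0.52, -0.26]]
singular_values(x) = [2.11, 1.69, 1.1, 0.0, 0.0]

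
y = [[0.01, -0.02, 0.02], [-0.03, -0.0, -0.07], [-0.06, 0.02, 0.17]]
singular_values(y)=[0.19, 0.05, 0.02]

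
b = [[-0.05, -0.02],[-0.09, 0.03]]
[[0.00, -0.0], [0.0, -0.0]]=b @ [[-0.04, 0.02],[-0.10, 0.04]]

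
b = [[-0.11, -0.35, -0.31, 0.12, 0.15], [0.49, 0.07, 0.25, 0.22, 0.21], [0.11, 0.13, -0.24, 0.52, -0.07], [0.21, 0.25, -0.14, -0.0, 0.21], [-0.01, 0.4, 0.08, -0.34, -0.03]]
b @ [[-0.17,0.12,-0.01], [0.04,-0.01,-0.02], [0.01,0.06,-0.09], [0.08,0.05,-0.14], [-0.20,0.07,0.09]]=[[-0.02, -0.01, 0.03], [-0.10, 0.1, -0.04], [0.04, 0.02, -0.06], [-0.07, 0.03, 0.02], [-0.00, -0.02, 0.03]]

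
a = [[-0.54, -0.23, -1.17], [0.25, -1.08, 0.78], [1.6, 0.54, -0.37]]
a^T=[[-0.54, 0.25, 1.6], [-0.23, -1.08, 0.54], [-1.17, 0.78, -0.37]]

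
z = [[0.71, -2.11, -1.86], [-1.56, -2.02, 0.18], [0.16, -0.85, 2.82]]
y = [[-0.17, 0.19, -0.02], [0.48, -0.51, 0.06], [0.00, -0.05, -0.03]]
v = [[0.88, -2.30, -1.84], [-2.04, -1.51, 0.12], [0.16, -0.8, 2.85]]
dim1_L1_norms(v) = [5.02, 3.67, 3.81]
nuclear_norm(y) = 0.80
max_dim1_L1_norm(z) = 4.68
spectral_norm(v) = 3.52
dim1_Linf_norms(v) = [2.3, 2.04, 2.85]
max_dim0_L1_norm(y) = 0.75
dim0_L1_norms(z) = [2.43, 4.98, 4.86]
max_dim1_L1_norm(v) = 5.02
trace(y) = -0.71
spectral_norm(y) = 0.75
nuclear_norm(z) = 8.06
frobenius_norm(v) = 4.97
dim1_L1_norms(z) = [4.68, 3.76, 3.83]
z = v + y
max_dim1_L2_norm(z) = 2.95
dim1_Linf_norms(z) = [2.11, 2.02, 2.82]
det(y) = 0.00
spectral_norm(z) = 3.46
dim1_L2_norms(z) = [2.9, 2.56, 2.95]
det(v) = -20.57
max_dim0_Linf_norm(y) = 0.51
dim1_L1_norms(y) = [0.38, 1.05, 0.08]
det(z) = -16.35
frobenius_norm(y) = 0.75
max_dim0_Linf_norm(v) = 2.85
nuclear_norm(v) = 8.42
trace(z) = 1.51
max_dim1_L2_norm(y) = 0.7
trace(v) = 2.22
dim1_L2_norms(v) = [3.07, 2.54, 2.96]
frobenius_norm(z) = 4.86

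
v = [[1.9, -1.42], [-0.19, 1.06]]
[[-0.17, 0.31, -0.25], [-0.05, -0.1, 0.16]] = v@[[-0.14, 0.11, -0.02], [-0.07, -0.07, 0.15]]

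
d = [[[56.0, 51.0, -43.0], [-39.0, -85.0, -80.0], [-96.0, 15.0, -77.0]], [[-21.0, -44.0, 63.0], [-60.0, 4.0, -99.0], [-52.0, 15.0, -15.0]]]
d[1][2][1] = 15.0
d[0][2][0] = -96.0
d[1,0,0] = -21.0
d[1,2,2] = -15.0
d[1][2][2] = -15.0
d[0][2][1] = 15.0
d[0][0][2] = -43.0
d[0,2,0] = -96.0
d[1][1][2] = -99.0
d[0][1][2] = -80.0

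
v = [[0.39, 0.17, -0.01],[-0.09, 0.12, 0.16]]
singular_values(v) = [0.43, 0.21]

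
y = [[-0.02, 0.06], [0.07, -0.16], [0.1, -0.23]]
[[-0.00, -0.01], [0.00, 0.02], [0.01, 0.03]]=y@[[-0.04, -0.14],[-0.04, -0.17]]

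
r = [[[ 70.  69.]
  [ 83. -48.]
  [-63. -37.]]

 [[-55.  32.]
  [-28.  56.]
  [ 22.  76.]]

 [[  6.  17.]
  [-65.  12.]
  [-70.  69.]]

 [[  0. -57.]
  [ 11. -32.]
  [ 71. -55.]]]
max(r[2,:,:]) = 69.0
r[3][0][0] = 0.0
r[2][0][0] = 6.0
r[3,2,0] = 71.0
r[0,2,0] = -63.0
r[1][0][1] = 32.0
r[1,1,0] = -28.0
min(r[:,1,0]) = -65.0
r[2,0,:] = [6.0, 17.0]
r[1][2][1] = 76.0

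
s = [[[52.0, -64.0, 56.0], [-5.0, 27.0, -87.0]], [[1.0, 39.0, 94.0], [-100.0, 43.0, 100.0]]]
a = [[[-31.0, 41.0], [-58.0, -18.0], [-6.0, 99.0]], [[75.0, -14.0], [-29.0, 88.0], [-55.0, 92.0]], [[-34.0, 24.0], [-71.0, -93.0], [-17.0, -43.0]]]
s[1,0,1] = 39.0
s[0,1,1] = 27.0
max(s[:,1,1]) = 43.0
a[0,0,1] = 41.0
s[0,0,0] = 52.0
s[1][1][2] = 100.0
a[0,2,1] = 99.0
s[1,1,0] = -100.0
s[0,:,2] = [56.0, -87.0]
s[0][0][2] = 56.0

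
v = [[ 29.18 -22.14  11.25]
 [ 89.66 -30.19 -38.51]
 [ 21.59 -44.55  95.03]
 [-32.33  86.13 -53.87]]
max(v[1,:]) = 89.66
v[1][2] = -38.51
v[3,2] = -53.87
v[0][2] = 11.25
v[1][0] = 89.66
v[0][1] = -22.14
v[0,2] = 11.25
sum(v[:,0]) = 108.10000000000001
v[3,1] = 86.13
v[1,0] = 89.66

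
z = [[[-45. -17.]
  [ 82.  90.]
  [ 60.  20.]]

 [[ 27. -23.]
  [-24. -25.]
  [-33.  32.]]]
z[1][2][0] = -33.0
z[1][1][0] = -24.0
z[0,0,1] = -17.0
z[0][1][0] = 82.0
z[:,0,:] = [[-45.0, -17.0], [27.0, -23.0]]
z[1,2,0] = -33.0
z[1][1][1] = -25.0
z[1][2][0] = -33.0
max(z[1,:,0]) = 27.0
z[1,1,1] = -25.0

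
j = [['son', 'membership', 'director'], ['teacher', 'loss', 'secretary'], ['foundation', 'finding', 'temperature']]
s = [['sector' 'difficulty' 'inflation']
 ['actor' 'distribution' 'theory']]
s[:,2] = ['inflation', 'theory']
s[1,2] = 'theory'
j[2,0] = 'foundation'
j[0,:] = ['son', 'membership', 'director']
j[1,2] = 'secretary'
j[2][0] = 'foundation'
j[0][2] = 'director'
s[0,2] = 'inflation'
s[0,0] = 'sector'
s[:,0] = ['sector', 'actor']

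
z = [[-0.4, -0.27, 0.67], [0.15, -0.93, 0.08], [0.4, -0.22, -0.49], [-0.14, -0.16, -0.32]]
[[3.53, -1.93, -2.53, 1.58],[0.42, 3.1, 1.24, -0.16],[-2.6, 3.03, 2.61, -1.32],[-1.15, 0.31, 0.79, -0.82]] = z @ [[-1.37,  4.27,  2.32,  -0.13],  [-0.30,  -2.77,  -1.21,  0.36],  [4.33,  -1.45,  -2.88,  2.43]]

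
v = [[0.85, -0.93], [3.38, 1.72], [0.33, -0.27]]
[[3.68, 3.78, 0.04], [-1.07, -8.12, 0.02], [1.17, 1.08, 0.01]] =v @[[1.16, -0.23, 0.02], [-2.9, -4.27, -0.03]]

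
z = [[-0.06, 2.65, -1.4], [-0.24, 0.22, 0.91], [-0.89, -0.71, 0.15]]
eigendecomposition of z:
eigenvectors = [[0.87+0.00j, 0.71+0.00j, 0.71-0.00j], [(-0.15+0j), -0.00+0.47j, (-0-0.47j)], [(0.47+0j), (-0.44+0.29j), -0.44-0.29j]]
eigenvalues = [(-1.27+0j), (0.79+1.2j), (0.79-1.2j)]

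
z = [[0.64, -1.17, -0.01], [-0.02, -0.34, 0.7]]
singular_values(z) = [1.37, 0.7]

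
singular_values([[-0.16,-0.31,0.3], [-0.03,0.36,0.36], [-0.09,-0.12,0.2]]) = [0.53, 0.5, 0.0]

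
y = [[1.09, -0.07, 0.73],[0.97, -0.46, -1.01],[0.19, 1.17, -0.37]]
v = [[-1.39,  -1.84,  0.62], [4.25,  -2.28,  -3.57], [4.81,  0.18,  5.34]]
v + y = [[-0.30, -1.91, 1.35], [5.22, -2.74, -4.58], [5.00, 1.35, 4.97]]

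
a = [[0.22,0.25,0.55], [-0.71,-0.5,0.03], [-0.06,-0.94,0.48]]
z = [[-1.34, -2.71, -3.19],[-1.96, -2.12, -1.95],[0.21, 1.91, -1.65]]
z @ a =[[1.82, 4.02, -2.35], [1.19, 2.4, -2.08], [-1.21, 0.65, -0.62]]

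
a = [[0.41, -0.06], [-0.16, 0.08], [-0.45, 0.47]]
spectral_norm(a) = 0.76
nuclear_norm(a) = 0.99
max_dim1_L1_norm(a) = 0.92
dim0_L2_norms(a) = [0.63, 0.48]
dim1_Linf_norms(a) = [0.41, 0.16, 0.47]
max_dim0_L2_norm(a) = 0.63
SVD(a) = [[-0.48, -0.84],[0.23, 0.13],[0.84, -0.52]] @ diag([0.7588238727173712, 0.2264648542140939]) @ [[-0.81, 0.59],[-0.59, -0.81]]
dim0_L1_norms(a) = [1.02, 0.61]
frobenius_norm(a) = 0.79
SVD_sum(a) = [[0.30, -0.22], [-0.14, 0.1], [-0.52, 0.37]] + [[0.11, 0.16], [-0.02, -0.02], [0.07, 0.1]]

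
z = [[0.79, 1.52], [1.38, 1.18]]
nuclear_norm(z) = 2.93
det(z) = -1.17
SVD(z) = [[-0.68, -0.73], [-0.73, 0.68]] @ diag([2.4505374912229416, 0.4755691370460962]) @ [[-0.63, -0.78], [0.78, -0.63]]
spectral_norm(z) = 2.45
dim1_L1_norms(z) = [2.31, 2.56]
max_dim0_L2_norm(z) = 1.92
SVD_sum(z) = [[1.06, 1.3], [1.13, 1.39]] + [[-0.27, 0.22], [0.25, -0.21]]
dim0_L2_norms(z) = [1.59, 1.92]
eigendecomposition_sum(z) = [[-0.27, 0.25], [0.22, -0.21]] + [[1.06,1.27], [1.16,1.39]]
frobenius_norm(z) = 2.50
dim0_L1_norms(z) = [2.17, 2.7]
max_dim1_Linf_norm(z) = 1.52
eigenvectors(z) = [[-0.77, -0.68], [0.64, -0.74]]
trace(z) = 1.97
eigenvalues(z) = [-0.48, 2.45]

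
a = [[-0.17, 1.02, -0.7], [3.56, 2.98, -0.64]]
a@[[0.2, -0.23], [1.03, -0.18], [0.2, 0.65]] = [[0.88,-0.60],[3.65,-1.77]]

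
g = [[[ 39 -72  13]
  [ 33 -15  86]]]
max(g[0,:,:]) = 86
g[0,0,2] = 13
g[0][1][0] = 33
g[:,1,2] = [86]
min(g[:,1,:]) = -15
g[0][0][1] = -72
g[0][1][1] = -15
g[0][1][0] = 33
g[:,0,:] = [[39, -72, 13]]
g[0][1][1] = -15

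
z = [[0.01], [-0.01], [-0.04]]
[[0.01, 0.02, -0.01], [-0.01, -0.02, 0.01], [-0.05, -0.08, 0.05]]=z@[[1.19, 2.09, -1.15]]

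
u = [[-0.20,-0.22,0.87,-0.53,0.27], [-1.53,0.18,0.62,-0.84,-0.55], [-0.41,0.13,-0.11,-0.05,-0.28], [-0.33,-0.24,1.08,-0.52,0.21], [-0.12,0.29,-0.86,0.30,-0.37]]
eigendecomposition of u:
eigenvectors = [[-0.46+0.00j, (-0.04+0j), (0.21+0j), 0.06-0.04j, 0.06+0.04j], [-0.67+0.00j, (0.91+0j), 0.94+0.00j, (-0.89+0j), (-0.89-0j)], [-0.04+0.00j, 0.31+0.00j, (0.28+0j), -0.18-0.01j, (-0.18+0.01j)], [(-0.49+0j), (0.23+0j), (0.04+0j), -0.15+0.03j, -0.15-0.03j], [(0.31+0j), 0.13+0.00j, 0.06+0.00j, -0.38+0.05j, (-0.38-0.05j)]]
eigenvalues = [(-1.2+0j), (0.17+0j), (-0.05+0j), (0.03+0.01j), (0.03-0.01j)]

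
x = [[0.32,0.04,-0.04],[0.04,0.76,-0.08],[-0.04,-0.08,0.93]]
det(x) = 0.222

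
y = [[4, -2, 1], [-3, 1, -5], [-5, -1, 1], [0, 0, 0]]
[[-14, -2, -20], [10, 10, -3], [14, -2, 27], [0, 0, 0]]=y @[[-3, 0, -5], [1, 0, 2], [0, -2, 4]]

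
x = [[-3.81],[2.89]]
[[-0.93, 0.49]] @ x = [[4.96]]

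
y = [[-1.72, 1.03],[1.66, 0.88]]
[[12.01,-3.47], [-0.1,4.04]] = y @ [[-3.31, 2.24], [6.13, 0.37]]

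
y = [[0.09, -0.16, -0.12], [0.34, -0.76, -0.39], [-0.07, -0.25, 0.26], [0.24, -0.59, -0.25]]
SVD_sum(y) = [[0.08,-0.18,-0.08],[0.33,-0.78,-0.36],[0.03,-0.07,-0.03],[0.25,-0.58,-0.27]] + [[0.01,0.02,-0.04], [0.01,0.02,-0.03], [-0.1,-0.18,0.29], [-0.01,-0.01,0.02]] + [[0.0, 0.0, 0.0], [-0.0, -0.0, -0.0], [-0.00, -0.0, -0.0], [0.00, 0.00, 0.0]]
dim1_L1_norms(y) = [0.37, 1.49, 0.58, 1.08]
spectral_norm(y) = 1.17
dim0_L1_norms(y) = [0.74, 1.76, 1.02]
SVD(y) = [[-0.18, 0.12, -0.67], [-0.79, 0.11, 0.54], [-0.07, -0.99, 0.0], [-0.59, -0.06, -0.51]] @ diag([1.1683544518624533, 0.3626945172834122, 0.000749630401139379]) @ [[-0.36, 0.85, 0.39], [0.28, 0.50, -0.82], [-0.89, -0.18, -0.42]]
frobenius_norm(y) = 1.22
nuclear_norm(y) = 1.53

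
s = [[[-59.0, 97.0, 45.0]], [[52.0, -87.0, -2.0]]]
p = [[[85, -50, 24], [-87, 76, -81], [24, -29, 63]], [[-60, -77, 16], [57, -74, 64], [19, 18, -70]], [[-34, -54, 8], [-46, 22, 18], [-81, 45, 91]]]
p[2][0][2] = 8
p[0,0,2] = 24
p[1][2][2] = -70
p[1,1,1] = -74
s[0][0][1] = 97.0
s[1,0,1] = -87.0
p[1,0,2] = 16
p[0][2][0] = 24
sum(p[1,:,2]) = 10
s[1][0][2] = -2.0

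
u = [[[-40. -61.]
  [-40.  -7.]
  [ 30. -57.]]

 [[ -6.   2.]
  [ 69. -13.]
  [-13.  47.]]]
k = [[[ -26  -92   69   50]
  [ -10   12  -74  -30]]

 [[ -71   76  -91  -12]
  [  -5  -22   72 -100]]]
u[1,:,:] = [[-6.0, 2.0], [69.0, -13.0], [-13.0, 47.0]]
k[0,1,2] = -74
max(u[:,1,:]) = 69.0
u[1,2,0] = -13.0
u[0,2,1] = -57.0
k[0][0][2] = 69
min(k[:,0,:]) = -92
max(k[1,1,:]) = 72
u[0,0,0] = -40.0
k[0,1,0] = -10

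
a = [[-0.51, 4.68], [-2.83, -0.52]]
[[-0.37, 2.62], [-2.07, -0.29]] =a @ [[0.73, 0.0], [0.0, 0.56]]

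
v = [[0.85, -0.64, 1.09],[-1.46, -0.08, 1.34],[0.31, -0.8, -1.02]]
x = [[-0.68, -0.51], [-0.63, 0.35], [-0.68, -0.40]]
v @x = [[-0.92, -1.09], [0.13, 0.18], [0.99, -0.03]]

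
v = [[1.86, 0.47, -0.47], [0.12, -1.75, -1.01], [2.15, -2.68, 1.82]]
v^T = [[1.86,  0.12,  2.15],[0.47,  -1.75,  -2.68],[-0.47,  -1.01,  1.82]]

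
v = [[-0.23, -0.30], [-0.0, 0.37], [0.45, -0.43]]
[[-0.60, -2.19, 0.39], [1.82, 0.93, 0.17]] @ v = [[0.31, -0.8], [-0.34, -0.28]]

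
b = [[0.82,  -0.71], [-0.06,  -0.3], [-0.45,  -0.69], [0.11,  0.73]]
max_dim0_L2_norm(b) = 1.27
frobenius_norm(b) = 1.58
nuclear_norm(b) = 2.20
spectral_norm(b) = 1.28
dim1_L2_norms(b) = [1.08, 0.31, 0.82, 0.74]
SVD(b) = [[-0.68,0.69], [-0.22,-0.14], [-0.45,-0.64], [0.54,0.29]] @ diag([1.2818186549319492, 0.9223019765068533]) @ [[-0.22, 0.97],[0.97, 0.22]]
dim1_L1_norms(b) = [1.53, 0.36, 1.14, 0.84]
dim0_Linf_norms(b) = [0.82, 0.73]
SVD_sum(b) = [[0.20, -0.85], [0.06, -0.27], [0.13, -0.56], [-0.15, 0.67]] + [[0.62, 0.14], [-0.12, -0.03], [-0.58, -0.13], [0.26, 0.06]]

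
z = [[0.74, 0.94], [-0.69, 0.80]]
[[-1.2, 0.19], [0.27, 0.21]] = z @ [[-0.98, -0.04], [-0.51, 0.23]]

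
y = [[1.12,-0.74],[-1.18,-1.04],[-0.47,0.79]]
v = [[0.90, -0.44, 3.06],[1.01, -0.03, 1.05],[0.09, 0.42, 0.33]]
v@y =[[0.09,2.21], [0.67,0.11], [-0.55,-0.24]]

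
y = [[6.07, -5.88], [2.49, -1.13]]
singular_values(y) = [8.84, 0.88]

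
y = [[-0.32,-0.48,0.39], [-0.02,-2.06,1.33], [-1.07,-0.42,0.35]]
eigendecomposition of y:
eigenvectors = [[(0.2-0.1j), 0.20+0.10j, (-0.24+0j)], [0.57-0.05j, 0.57+0.05j, -0.91+0.00j], [0.79+0.00j, (0.79-0j), (-0.33+0j)]]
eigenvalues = [(-0.23+0.17j), (-0.23-0.17j), (-1.58+0j)]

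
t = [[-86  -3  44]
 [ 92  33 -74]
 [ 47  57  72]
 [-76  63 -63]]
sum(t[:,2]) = -21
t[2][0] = 47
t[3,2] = -63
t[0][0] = -86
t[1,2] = -74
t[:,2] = [44, -74, 72, -63]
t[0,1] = -3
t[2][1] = 57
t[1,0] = 92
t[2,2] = 72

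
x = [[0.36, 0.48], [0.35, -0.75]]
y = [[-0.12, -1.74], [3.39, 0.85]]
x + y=[[0.24, -1.26], [3.74, 0.1]]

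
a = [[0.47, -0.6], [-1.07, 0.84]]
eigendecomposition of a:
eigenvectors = [[-0.69, 0.51], [-0.73, -0.86]]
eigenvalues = [-0.17, 1.48]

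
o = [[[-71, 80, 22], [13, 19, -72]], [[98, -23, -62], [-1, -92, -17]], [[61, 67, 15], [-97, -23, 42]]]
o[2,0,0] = 61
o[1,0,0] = 98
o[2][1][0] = -97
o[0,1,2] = -72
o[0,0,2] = 22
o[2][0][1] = 67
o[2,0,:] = [61, 67, 15]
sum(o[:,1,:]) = -228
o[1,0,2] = -62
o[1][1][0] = -1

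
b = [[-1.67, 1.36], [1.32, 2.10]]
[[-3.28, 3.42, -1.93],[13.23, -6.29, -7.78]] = b@[[4.69, -2.97, -1.23], [3.35, -1.13, -2.93]]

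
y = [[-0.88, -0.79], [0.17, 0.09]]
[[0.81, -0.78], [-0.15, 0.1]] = y @ [[-0.87, 0.10], [-0.05, 0.87]]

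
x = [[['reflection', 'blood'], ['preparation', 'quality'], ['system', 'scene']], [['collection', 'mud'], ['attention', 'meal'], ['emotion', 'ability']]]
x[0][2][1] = 'scene'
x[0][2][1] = 'scene'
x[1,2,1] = 'ability'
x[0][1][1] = 'quality'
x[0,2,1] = 'scene'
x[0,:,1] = ['blood', 'quality', 'scene']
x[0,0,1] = 'blood'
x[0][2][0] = 'system'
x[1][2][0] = 'emotion'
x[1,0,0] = 'collection'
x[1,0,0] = 'collection'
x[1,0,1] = 'mud'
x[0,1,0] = 'preparation'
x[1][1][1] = 'meal'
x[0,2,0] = 'system'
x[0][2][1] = 'scene'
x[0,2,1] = 'scene'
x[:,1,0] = ['preparation', 'attention']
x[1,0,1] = 'mud'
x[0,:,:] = [['reflection', 'blood'], ['preparation', 'quality'], ['system', 'scene']]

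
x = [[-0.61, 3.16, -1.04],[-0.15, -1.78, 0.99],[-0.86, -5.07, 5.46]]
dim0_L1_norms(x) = [1.62, 10.01, 7.49]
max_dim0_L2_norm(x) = 6.23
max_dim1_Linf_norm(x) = 5.46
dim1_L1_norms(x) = [4.81, 2.92, 11.39]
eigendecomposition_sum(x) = [[(0.08+0j), (0.47+0j), (-0.56-0j)], [-0.11-0.00j, (-0.69-0j), (0.83+0j)], [-0.74-0.00j, (-4.53-0j), 5.39+0.00j]] + [[(-0.34+0.49j), 1.35+7.08j, -0.24-1.04j],  [-0.02-0.04j, (-0.54-0.21j), 0.08+0.03j],  [-0.06+0.03j, -0.27+0.79j, (0.04-0.12j)]] + [[-0.34-0.49j, (1.35-7.08j), (-0.24+1.04j)], [-0.02+0.04j, -0.54+0.21j, 0.08-0.03j], [-0.06-0.03j, -0.27-0.79j, (0.04+0.12j)]]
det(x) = 3.57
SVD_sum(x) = [[0.21,  2.22,  -2.0], [-0.14,  -1.47,  1.33], [-0.53,  -5.53,  4.99]] + [[-0.76, 0.96, 0.99], [0.19, -0.24, -0.25], [-0.36, 0.45, 0.46]] + [[-0.06, -0.02, -0.03],[-0.2, -0.06, -0.09],[0.03, 0.01, 0.01]]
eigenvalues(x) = [(4.77+0j), (-0.85+0.16j), (-0.85-0.16j)]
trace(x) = 3.07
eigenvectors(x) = [[(0.1+0j),  (-0.99+0j),  -0.99-0.00j], [(-0.15+0j),  (0.04-0.07j),  0.04+0.07j], [(-0.98+0j),  (-0.1-0.06j),  -0.10+0.06j]]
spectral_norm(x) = 8.28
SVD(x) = [[0.36,0.88,-0.30], [-0.24,-0.22,-0.95], [-0.90,0.41,0.13]] @ diag([8.284163983748257, 1.783477321018453, 0.24132081505968306]) @ [[0.07, 0.74, -0.67], [-0.48, 0.61, 0.63], [0.87, 0.28, 0.40]]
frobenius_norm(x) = 8.48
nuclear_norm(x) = 10.31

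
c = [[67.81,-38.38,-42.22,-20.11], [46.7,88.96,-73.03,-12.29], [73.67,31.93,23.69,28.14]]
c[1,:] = [46.7, 88.96, -73.03, -12.29]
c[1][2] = -73.03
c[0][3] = -20.11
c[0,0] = 67.81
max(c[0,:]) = 67.81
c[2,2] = 23.69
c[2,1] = 31.93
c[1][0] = 46.7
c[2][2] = 23.69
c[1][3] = -12.29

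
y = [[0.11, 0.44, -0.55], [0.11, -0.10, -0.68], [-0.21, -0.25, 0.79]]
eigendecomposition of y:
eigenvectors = [[-0.57,-0.96,-0.81], [-0.44,0.25,0.59], [0.69,-0.16,-0.02]]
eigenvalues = [1.12, -0.09, -0.23]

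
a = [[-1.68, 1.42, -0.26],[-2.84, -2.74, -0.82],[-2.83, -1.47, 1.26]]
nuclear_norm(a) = 8.82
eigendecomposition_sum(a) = [[(-0.88+1.29j),(0.67+0.72j),-0.03+0.23j], [-1.46-1.97j,-1.41+0.62j,(-0.32-0.17j)], [(-1.07-0.35j),(-0.36+0.6j),-0.17+0.02j]] + [[(-0.88-1.29j), 0.67-0.72j, (-0.03-0.23j)], [-1.46+1.97j, -1.41-0.62j, (-0.32+0.17j)], [(-1.07+0.35j), (-0.36-0.6j), (-0.17-0.02j)]] + [[(0.08+0j), (0.09-0j), -0.19+0.00j],[(0.07+0j), (0.08-0j), -0.17+0.00j],[-0.70-0.00j, -0.74+0.00j, (1.59-0j)]]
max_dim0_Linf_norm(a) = 2.84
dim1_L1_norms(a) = [3.36, 6.4, 5.56]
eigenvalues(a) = [(-2.46+1.93j), (-2.46-1.93j), (1.76+0j)]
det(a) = 17.13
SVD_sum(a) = [[-0.47, -0.32, 0.02],  [-3.18, -2.2, 0.11],  [-2.63, -1.82, 0.09]] + [[-1.14,1.67,0.34],[0.44,-0.64,-0.13],[-0.33,0.48,0.1]] + [[-0.07, 0.07, -0.61], [-0.09, 0.1, -0.8], [0.13, -0.13, 1.07]]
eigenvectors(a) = [[0.16+0.47j, 0.16-0.47j, (-0.12+0j)], [(-0.79+0j), (-0.79-0j), (-0.11+0j)], [(-0.29+0.21j), -0.29-0.21j, 0.99+0.00j]]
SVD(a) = [[-0.11, 0.9, -0.42],  [-0.77, -0.35, -0.54],  [-0.63, 0.26, 0.73]] @ diag([5.051989891113476, 2.270812995705462, 1.4933875848628277]) @ [[0.82, 0.57, -0.03], [-0.56, 0.81, 0.16], [0.12, -0.12, 0.99]]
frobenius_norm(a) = 5.74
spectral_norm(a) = 5.05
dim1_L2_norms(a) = [2.22, 4.03, 3.43]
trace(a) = -3.16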